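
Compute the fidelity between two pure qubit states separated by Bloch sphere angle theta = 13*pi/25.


For states separated by angle theta on Bloch sphere:
F = cos^2(theta/2)
theta = 13*pi/25 = 1.6336
theta/2 = 0.8168
cos(theta/2) = 0.6845
F = 0.4686

0.4686


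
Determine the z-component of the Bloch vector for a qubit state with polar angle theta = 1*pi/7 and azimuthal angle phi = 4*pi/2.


theta = 0.4488, phi = 6.2832
r_z = cos(theta) = 0.9010

0.9010


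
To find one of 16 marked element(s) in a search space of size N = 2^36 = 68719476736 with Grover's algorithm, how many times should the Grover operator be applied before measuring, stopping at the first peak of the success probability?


After j Grover iterations the success probability is P(j) = sin^2((2j+1)*theta), where sin(theta) = sqrt(k/N).
N = 2^36 = 68719476736, k = 16
sin(theta) = sqrt(k/N) = 1.525878906e-05
theta = arcsin(sqrt(k/N)) = 1.525878906e-05 rad
P(j) reaches its first maximum when (2j+1)*theta is as close as possible to pi/2, i.e. j = round(pi/(4*theta) - 1/2).
pi/(4*theta) - 1/2 = 51471.3540
(For comparison, the common estimate pi/4 * sqrt(N/k) = 51471.8540; the exact maximiser is used here.)
Optimal iterations = 51471

51471


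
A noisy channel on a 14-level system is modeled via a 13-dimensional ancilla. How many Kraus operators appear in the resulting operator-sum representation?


Tracing out the environment in an orthonormal basis {|i>_E} gives Kraus operators K_i = <i|_E U |0>_E.
Number of Kraus operators = dim(H_env) = d_env
= 13

13


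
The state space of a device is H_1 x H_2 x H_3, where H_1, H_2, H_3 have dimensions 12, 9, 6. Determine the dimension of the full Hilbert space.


dim(H_1 x H_2 x H_3) = 12 * 9 * 6
= 108 * 6
= 648

648


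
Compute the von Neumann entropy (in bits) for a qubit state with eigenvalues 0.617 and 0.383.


S = -p*log2(p) - (1-p)*log2(1-p)
p = 0.6170, 1-p = 0.3830
= -0.6170 * log2(0.6170) - 0.3830 * log2(0.3830)
= -(-0.4298) - (-0.5303)
= 0.9601

0.9601


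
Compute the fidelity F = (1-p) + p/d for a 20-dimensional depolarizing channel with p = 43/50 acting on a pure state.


F = (1-p) + p/d
= (1 - 0.8600) + 0.8600/20
= 0.1400 + 0.0430
= 0.1830

0.1830


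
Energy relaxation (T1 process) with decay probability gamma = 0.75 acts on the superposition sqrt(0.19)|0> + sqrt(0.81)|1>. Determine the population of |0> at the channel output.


For amplitude damping with parameter gamma on state sqrt(a)|0> + sqrt(b)|1>:
alpha^2 = 0.19, beta^2 = 0.81
P(|0>) = alpha^2 + gamma * beta^2
= 0.19 + 0.75 * 0.81
= 0.19 + 0.6075
= 0.7975

0.7975


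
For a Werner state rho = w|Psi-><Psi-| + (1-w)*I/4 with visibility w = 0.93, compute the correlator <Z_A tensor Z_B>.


|Psi-> = (|01> - |10>)/sqrt(2)
For the pure Bell state, <Z_A Z_B> = -1 (Bell-state Pauli correlator).
The maximally-mixed part I/4 has tr(I/4 * P tensor P) = 0 for any traceless Pauli P.
So <Z_A Z_B>_rho = w * (-1) + (1 - w) * 0
= 0.93 * (-1)
= -0.9300

-0.9300


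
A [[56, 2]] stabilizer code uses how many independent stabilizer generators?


For an [[n,k]] stabilizer code:
Number of stabilizer generators = n - k
= 56 - 2
= 54

54


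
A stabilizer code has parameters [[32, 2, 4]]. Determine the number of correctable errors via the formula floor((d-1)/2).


Code parameters: [[32, 2, 4]], distance d = 4.
Number of correctable errors = floor((d-1)/2)
= floor((4 - 1)/2)
= floor(3/2)
= 1

1


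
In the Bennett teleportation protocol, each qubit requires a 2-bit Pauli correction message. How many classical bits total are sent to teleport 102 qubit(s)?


Quantum teleportation requires 2 classical bits per qubit teleported.
102 qubit(s) -> 2 * 102 = 204 classical bits

204


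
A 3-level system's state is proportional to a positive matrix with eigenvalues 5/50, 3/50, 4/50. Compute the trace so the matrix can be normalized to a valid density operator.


tr(M) = sum of eigenvalues
= 5/50 + 3/50 + 4/50
= 12/50
= 0.2400

0.2400


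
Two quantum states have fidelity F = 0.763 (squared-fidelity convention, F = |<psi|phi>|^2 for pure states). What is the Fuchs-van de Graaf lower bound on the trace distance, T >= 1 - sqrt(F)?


Fuchs-van de Graaf (squared-fidelity convention): 1 - sqrt(F) <= T <= sqrt(1 - F).
Lower bound: T >= 1 - sqrt(F)
sqrt(F) = sqrt(0.763) = 0.8735
T >= 1 - 0.8735
T >= 0.1265

0.1265


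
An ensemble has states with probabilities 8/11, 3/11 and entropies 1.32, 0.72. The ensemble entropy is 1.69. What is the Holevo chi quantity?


chi = S(rho) - sum_i p_i * S(rho_i)
Weighted entropy = 8/11 * 1.32 + 3/11 * 0.72
= 1.1564
chi = 1.69 - 1.1564
= 0.5336

0.5336


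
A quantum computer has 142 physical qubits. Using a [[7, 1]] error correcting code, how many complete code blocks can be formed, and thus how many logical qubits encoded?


Each code block uses 7 physical qubits for 1 logical qubit(s).
Number of complete blocks = floor(142 / 7) = 20
Logical qubits = 20 * 1
= 20

20


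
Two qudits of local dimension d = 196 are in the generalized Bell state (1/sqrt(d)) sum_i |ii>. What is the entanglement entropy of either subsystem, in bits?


For a maximally entangled state in d x d:
S = log2(d) = log2(196)
= 7.6147

7.6147


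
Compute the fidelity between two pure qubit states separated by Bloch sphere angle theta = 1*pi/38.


For states separated by angle theta on Bloch sphere:
F = cos^2(theta/2)
theta = 1*pi/38 = 0.0827
theta/2 = 0.0413
cos(theta/2) = 0.9991
F = 0.9983

0.9983


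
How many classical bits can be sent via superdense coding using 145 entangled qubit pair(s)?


Superdense coding allows 2 classical bits per shared entangled pair.
145 pair(s) -> 2 * 145 = 290 classical bits

290


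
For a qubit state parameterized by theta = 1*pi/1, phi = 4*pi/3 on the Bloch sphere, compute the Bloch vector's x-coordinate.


theta = 3.1416, phi = 4.1888
r_x = sin(theta)*cos(phi) = 0.0000 * -0.5000
r_x = 0.0000

0.0000


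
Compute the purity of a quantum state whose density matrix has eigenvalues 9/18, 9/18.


tr(rho^2) = sum of eigenvalues squared
= (9/18)^2 + (9/18)^2
= (81 + 81) / 324
= 162/324
= 0.5000

0.5000


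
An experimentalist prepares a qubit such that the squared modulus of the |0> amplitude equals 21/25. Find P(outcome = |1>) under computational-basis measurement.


|alpha|^2 = 21/25 = 0.8400
|beta|^2 = 1 - 21/25 = 4/25 = 0.1600
P(|1>) = |beta|^2 = 0.1600

0.1600


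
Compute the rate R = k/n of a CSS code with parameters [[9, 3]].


Code rate R = k/n
= 3/9
= 0.3333

0.3333


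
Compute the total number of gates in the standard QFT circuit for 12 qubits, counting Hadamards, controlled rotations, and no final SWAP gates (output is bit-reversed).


Hadamard gates: 12
Controlled rotations: n*(n-1)/2 = 12*11/2 = 66
SWAP gates: 0 (omitted)
Total = 12 + 66
= 78

78


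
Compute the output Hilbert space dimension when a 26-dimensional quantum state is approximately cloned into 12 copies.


Output space = H^(tensor 12) where dim(H) = 26
dim = 26^12
= 676 (after 2 factors)
= 17576 (after 3 factors)
= 456976 (after 4 factors)
= 11881376 (after 5 factors)
= 308915776 (after 6 factors)
= 8031810176 (after 7 factors)
= 208827064576 (after 8 factors)
= 5429503678976 (after 9 factors)
= 141167095653376 (after 10 factors)
= 3670344486987776 (after 11 factors)
= 95428956661682176 (after 12 factors)
= 95428956661682176

95428956661682176


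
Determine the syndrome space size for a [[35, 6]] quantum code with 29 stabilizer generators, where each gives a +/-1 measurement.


Each stabilizer generator gives a binary (+1 or -1) measurement outcome.
With 29 independent generators:
Total syndromes = 2^29
= 536870912

536870912


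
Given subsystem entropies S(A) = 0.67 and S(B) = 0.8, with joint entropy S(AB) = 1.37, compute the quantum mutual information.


I(A:B) = S(A) + S(B) - S(AB)
= 0.67 + 0.8 - 1.37
= 0.1000

0.1000


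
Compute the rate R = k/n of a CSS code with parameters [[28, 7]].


Code rate R = k/n
= 7/28
= 0.2500

0.2500


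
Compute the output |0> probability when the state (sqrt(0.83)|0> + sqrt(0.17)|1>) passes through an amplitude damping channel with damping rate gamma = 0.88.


For amplitude damping with parameter gamma on state sqrt(a)|0> + sqrt(b)|1>:
alpha^2 = 0.83, beta^2 = 0.17
P(|0>) = alpha^2 + gamma * beta^2
= 0.83 + 0.88 * 0.17
= 0.83 + 0.1496
= 0.9796

0.9796


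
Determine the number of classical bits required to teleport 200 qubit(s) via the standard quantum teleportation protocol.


Quantum teleportation requires 2 classical bits per qubit teleported.
200 qubit(s) -> 2 * 200 = 400 classical bits

400


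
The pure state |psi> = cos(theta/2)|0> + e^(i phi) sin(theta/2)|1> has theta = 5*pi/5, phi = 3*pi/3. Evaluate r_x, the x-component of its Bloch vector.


theta = 3.1416, phi = 3.1416
r_x = sin(theta)*cos(phi) = 0.0000 * -1.0000
r_x = 0.0000

0.0000


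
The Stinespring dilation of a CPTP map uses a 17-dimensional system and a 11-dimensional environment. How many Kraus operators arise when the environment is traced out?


Tracing out the environment in an orthonormal basis {|i>_E} gives Kraus operators K_i = <i|_E U |0>_E.
Number of Kraus operators = dim(H_env) = d_env
= 11

11


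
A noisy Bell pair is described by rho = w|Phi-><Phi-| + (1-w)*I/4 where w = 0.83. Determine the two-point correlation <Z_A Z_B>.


|Phi-> = (|00> - |11>)/sqrt(2)
For the pure Bell state, <Z_A Z_B> = +1 (Bell-state Pauli correlator).
The maximally-mixed part I/4 has tr(I/4 * P tensor P) = 0 for any traceless Pauli P.
So <Z_A Z_B>_rho = w * (+1) + (1 - w) * 0
= 0.83 * (+1)
= 0.8300

0.8300


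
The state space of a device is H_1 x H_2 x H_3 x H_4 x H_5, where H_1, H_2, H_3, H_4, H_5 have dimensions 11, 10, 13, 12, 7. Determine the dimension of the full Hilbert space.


dim(H_1 x H_2 x H_3 x H_4 x H_5) = 11 * 10 * 13 * 12 * 7
= 110 * 13 * 12 * 7
= 1430 * 12 * 7
= 17160 * 7
= 120120

120120


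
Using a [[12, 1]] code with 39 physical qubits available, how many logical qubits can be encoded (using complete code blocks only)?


Each code block uses 12 physical qubits for 1 logical qubit(s).
Number of complete blocks = floor(39 / 12) = 3
Logical qubits = 3 * 1
= 3

3


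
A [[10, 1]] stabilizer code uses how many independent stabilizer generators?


For an [[n,k]] stabilizer code:
Number of stabilizer generators = n - k
= 10 - 1
= 9

9


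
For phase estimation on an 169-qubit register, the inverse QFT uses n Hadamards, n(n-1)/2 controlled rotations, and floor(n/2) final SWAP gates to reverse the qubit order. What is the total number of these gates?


Hadamard gates: 169
Controlled rotations: n*(n-1)/2 = 169*168/2 = 14196
SWAP gates: floor(n/2) = floor(169/2) = 84
Total = 169 + 14196 + 84
= 14449

14449


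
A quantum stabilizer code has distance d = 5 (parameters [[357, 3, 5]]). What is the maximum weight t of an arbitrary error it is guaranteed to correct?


Code parameters: [[357, 3, 5]], distance d = 5.
Number of correctable errors = floor((d-1)/2)
= floor((5 - 1)/2)
= floor(4/2)
= 2

2


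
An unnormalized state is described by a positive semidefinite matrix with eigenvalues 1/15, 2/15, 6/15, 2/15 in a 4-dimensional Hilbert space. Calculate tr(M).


tr(M) = sum of eigenvalues
= 1/15 + 2/15 + 6/15 + 2/15
= 11/15
= 0.7333

0.7333


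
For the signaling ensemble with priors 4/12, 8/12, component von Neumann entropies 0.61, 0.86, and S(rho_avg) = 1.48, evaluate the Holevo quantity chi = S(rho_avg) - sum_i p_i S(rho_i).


chi = S(rho) - sum_i p_i * S(rho_i)
Weighted entropy = 4/12 * 0.61 + 8/12 * 0.86
= 0.7767
chi = 1.48 - 0.7767
= 0.7033

0.7033


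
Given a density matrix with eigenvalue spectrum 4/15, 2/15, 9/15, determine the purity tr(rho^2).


tr(rho^2) = sum of eigenvalues squared
= (4/15)^2 + (2/15)^2 + (9/15)^2
= (16 + 4 + 81) / 225
= 101/225
= 0.4489

0.4489


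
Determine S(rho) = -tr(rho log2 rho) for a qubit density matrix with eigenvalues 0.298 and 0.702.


S = -p*log2(p) - (1-p)*log2(1-p)
p = 0.2980, 1-p = 0.7020
= -0.2980 * log2(0.2980) - 0.7020 * log2(0.7020)
= -(-0.5205) - (-0.3583)
= 0.8788

0.8788


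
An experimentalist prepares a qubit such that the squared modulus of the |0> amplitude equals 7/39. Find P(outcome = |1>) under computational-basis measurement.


|alpha|^2 = 7/39 = 0.1795
|beta|^2 = 1 - 7/39 = 32/39 = 0.8205
P(|1>) = |beta|^2 = 0.8205

0.8205


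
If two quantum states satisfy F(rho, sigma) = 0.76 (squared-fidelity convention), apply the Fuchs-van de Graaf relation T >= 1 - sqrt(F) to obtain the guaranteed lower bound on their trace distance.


Fuchs-van de Graaf (squared-fidelity convention): 1 - sqrt(F) <= T <= sqrt(1 - F).
Lower bound: T >= 1 - sqrt(F)
sqrt(F) = sqrt(0.76) = 0.8718
T >= 1 - 0.8718
T >= 0.1282

0.1282


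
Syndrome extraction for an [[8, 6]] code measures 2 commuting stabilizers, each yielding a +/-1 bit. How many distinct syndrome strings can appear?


Each stabilizer generator gives a binary (+1 or -1) measurement outcome.
With 2 independent generators:
Total syndromes = 2^2
= 4

4


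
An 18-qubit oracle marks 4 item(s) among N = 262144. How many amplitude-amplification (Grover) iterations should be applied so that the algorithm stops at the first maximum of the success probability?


After j Grover iterations the success probability is P(j) = sin^2((2j+1)*theta), where sin(theta) = sqrt(k/N).
N = 2^18 = 262144, k = 4
sin(theta) = sqrt(k/N) = 0.00390625
theta = arcsin(sqrt(k/N)) = 0.003906259934 rad
P(j) reaches its first maximum when (2j+1)*theta is as close as possible to pi/2, i.e. j = round(pi/(4*theta) - 1/2).
pi/(4*theta) - 1/2 = 200.5614
(For comparison, the common estimate pi/4 * sqrt(N/k) = 201.0619; the exact maximiser is used here.)
Optimal iterations = 201

201


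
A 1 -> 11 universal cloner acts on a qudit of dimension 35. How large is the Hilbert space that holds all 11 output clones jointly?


Output space = H^(tensor 11) where dim(H) = 35
dim = 35^11
= 1225 (after 2 factors)
= 42875 (after 3 factors)
= 1500625 (after 4 factors)
= 52521875 (after 5 factors)
= 1838265625 (after 6 factors)
= 64339296875 (after 7 factors)
= 2251875390625 (after 8 factors)
= 78815638671875 (after 9 factors)
= 2758547353515625 (after 10 factors)
= 96549157373046875 (after 11 factors)
= 96549157373046875

96549157373046875


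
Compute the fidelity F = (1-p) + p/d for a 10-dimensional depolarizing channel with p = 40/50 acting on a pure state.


F = (1-p) + p/d
= (1 - 0.8000) + 0.8000/10
= 0.2000 + 0.0800
= 0.2800

0.2800


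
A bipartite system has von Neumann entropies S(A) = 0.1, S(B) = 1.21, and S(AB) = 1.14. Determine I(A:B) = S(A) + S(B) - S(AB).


I(A:B) = S(A) + S(B) - S(AB)
= 0.1 + 1.21 - 1.14
= 0.1700

0.1700


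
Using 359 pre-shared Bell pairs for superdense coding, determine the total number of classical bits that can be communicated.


Superdense coding allows 2 classical bits per shared entangled pair.
359 pair(s) -> 2 * 359 = 718 classical bits

718


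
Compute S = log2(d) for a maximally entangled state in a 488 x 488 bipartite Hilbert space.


For a maximally entangled state in d x d:
S = log2(d) = log2(488)
= 8.9307

8.9307


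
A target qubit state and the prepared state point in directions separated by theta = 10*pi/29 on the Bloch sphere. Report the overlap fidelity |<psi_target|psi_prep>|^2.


For states separated by angle theta on Bloch sphere:
F = cos^2(theta/2)
theta = 10*pi/29 = 1.0833
theta/2 = 0.5417
cos(theta/2) = 0.8569
F = 0.7342

0.7342


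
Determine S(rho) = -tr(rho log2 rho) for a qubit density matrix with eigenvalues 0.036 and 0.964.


S = -p*log2(p) - (1-p)*log2(1-p)
p = 0.0360, 1-p = 0.9640
= -0.0360 * log2(0.0360) - 0.9640 * log2(0.9640)
= -(-0.1727) - (-0.0510)
= 0.2236

0.2236


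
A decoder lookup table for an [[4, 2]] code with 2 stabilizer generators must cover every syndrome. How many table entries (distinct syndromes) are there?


Each stabilizer generator gives a binary (+1 or -1) measurement outcome.
With 2 independent generators:
Total syndromes = 2^2
= 4

4


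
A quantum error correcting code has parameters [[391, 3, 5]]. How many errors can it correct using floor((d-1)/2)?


Code parameters: [[391, 3, 5]], distance d = 5.
Number of correctable errors = floor((d-1)/2)
= floor((5 - 1)/2)
= floor(4/2)
= 2

2


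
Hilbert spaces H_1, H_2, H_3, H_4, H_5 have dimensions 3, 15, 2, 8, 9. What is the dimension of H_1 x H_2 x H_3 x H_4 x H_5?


dim(H_1 x H_2 x H_3 x H_4 x H_5) = 3 * 15 * 2 * 8 * 9
= 45 * 2 * 8 * 9
= 90 * 8 * 9
= 720 * 9
= 6480

6480


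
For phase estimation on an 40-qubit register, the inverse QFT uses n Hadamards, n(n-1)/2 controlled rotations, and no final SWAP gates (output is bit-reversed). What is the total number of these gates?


Hadamard gates: 40
Controlled rotations: n*(n-1)/2 = 40*39/2 = 780
SWAP gates: 0 (omitted)
Total = 40 + 780
= 820

820


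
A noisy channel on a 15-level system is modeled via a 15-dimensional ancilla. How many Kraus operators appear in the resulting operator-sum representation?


Tracing out the environment in an orthonormal basis {|i>_E} gives Kraus operators K_i = <i|_E U |0>_E.
Number of Kraus operators = dim(H_env) = d_env
= 15

15


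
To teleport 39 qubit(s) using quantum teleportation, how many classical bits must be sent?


Quantum teleportation requires 2 classical bits per qubit teleported.
39 qubit(s) -> 2 * 39 = 78 classical bits

78


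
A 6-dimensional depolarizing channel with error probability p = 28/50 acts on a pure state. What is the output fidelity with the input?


F = (1-p) + p/d
= (1 - 0.5600) + 0.5600/6
= 0.4400 + 0.0933
= 0.5333

0.5333


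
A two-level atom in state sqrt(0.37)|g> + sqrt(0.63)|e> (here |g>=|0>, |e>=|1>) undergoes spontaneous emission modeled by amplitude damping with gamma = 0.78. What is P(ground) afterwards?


For amplitude damping with parameter gamma on state sqrt(a)|0> + sqrt(b)|1>:
alpha^2 = 0.37, beta^2 = 0.63
P(|0>) = alpha^2 + gamma * beta^2
= 0.37 + 0.78 * 0.63
= 0.37 + 0.4914
= 0.8614

0.8614


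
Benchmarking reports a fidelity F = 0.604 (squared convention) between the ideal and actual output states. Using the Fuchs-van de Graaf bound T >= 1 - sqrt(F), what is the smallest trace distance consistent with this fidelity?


Fuchs-van de Graaf (squared-fidelity convention): 1 - sqrt(F) <= T <= sqrt(1 - F).
Lower bound: T >= 1 - sqrt(F)
sqrt(F) = sqrt(0.604) = 0.7772
T >= 1 - 0.7772
T >= 0.2228

0.2228


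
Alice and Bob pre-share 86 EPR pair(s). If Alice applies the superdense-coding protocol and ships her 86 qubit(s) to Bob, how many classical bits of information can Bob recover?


Superdense coding allows 2 classical bits per shared entangled pair.
86 pair(s) -> 2 * 86 = 172 classical bits

172


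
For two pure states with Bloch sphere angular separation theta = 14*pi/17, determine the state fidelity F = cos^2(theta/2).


For states separated by angle theta on Bloch sphere:
F = cos^2(theta/2)
theta = 14*pi/17 = 2.5872
theta/2 = 1.2936
cos(theta/2) = 0.2737
F = 0.0749

0.0749


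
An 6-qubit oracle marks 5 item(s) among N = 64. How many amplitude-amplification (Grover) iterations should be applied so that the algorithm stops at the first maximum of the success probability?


After j Grover iterations the success probability is P(j) = sin^2((2j+1)*theta), where sin(theta) = sqrt(k/N).
N = 2^6 = 64, k = 5
sin(theta) = sqrt(k/N) = 0.2795084972
theta = arcsin(sqrt(k/N)) = 0.2832821653 rad
P(j) reaches its first maximum when (2j+1)*theta is as close as possible to pi/2, i.e. j = round(pi/(4*theta) - 1/2).
pi/(4*theta) - 1/2 = 2.2725
(For comparison, the common estimate pi/4 * sqrt(N/k) = 2.8099; the exact maximiser is used here.)
Optimal iterations = 2

2


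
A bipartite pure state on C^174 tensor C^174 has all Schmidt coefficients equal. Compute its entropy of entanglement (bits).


For a maximally entangled state in d x d:
S = log2(d) = log2(174)
= 7.4429

7.4429


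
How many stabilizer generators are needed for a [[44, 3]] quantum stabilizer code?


For an [[n,k]] stabilizer code:
Number of stabilizer generators = n - k
= 44 - 3
= 41

41


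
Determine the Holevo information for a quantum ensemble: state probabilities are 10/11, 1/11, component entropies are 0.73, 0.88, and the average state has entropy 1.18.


chi = S(rho) - sum_i p_i * S(rho_i)
Weighted entropy = 10/11 * 0.73 + 1/11 * 0.88
= 0.7436
chi = 1.18 - 0.7436
= 0.4364

0.4364


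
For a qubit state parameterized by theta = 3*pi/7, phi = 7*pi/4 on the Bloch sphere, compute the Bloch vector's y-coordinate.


theta = 1.3464, phi = 5.4978
r_y = sin(theta)*sin(phi) = 0.9749 * -0.7071
r_y = -0.6894

-0.6894


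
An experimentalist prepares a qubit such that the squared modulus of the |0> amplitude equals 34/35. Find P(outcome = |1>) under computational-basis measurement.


|alpha|^2 = 34/35 = 0.9714
|beta|^2 = 1 - 34/35 = 1/35 = 0.0286
P(|1>) = |beta|^2 = 0.0286

0.0286


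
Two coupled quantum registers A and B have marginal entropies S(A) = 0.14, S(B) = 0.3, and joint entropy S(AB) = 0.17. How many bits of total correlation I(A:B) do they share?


I(A:B) = S(A) + S(B) - S(AB)
= 0.14 + 0.3 - 0.17
= 0.2700

0.2700


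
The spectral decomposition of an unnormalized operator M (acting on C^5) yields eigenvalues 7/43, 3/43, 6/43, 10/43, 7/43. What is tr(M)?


tr(M) = sum of eigenvalues
= 7/43 + 3/43 + 6/43 + 10/43 + 7/43
= 33/43
= 0.7674

0.7674


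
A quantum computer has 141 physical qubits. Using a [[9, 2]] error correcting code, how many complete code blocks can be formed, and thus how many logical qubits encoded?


Each code block uses 9 physical qubits for 2 logical qubit(s).
Number of complete blocks = floor(141 / 9) = 15
Logical qubits = 15 * 2
= 30

30


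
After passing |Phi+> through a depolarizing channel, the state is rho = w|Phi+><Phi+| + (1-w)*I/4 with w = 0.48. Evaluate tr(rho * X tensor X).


|Phi+> = (|00> + |11>)/sqrt(2)
For the pure Bell state, <X_A X_B> = +1 (Bell-state Pauli correlator).
The maximally-mixed part I/4 has tr(I/4 * P tensor P) = 0 for any traceless Pauli P.
So <X_A X_B>_rho = w * (+1) + (1 - w) * 0
= 0.48 * (+1)
= 0.4800

0.4800


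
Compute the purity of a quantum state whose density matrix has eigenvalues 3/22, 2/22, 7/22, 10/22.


tr(rho^2) = sum of eigenvalues squared
= (3/22)^2 + (2/22)^2 + (7/22)^2 + (10/22)^2
= (9 + 4 + 49 + 100) / 484
= 162/484
= 0.3347

0.3347


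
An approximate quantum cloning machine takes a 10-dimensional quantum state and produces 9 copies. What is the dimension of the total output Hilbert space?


Output space = H^(tensor 9) where dim(H) = 10
dim = 10^9
= 100 (after 2 factors)
= 1000 (after 3 factors)
= 10000 (after 4 factors)
= 100000 (after 5 factors)
= 1000000 (after 6 factors)
= 10000000 (after 7 factors)
= 100000000 (after 8 factors)
= 1000000000 (after 9 factors)
= 1000000000

1000000000


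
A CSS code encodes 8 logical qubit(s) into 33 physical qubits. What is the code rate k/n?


Code rate R = k/n
= 8/33
= 0.2424

0.2424


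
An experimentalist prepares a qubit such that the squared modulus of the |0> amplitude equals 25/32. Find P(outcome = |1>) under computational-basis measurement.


|alpha|^2 = 25/32 = 0.7812
|beta|^2 = 1 - 25/32 = 7/32 = 0.2188
P(|1>) = |beta|^2 = 0.2188

0.2188


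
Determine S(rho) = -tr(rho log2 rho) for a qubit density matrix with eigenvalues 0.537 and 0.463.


S = -p*log2(p) - (1-p)*log2(1-p)
p = 0.5370, 1-p = 0.4630
= -0.5370 * log2(0.5370) - 0.4630 * log2(0.4630)
= -(-0.4817) - (-0.5144)
= 0.9960

0.9960


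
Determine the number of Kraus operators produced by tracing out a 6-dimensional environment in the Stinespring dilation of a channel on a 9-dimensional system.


Tracing out the environment in an orthonormal basis {|i>_E} gives Kraus operators K_i = <i|_E U |0>_E.
Number of Kraus operators = dim(H_env) = d_env
= 6

6


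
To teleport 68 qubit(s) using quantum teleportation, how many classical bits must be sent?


Quantum teleportation requires 2 classical bits per qubit teleported.
68 qubit(s) -> 2 * 68 = 136 classical bits

136


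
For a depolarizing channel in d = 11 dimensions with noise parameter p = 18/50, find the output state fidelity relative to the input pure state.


F = (1-p) + p/d
= (1 - 0.3600) + 0.3600/11
= 0.6400 + 0.0327
= 0.6727

0.6727


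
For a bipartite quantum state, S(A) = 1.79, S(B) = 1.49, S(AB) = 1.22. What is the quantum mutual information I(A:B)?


I(A:B) = S(A) + S(B) - S(AB)
= 1.79 + 1.49 - 1.22
= 2.0600

2.0600


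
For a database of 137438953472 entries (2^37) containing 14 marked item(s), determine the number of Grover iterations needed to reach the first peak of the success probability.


After j Grover iterations the success probability is P(j) = sin^2((2j+1)*theta), where sin(theta) = sqrt(k/N).
N = 2^37 = 137438953472, k = 14
sin(theta) = sqrt(k/N) = 1.009274029e-05
theta = arcsin(sqrt(k/N)) = 1.009274029e-05 rad
P(j) reaches its first maximum when (2j+1)*theta is as close as possible to pi/2, i.e. j = round(pi/(4*theta) - 1/2).
pi/(4*theta) - 1/2 = 77817.6287
(For comparison, the common estimate pi/4 * sqrt(N/k) = 77818.1287; the exact maximiser is used here.)
Optimal iterations = 77818

77818


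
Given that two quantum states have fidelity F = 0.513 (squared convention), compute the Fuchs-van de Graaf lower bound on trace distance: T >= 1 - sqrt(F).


Fuchs-van de Graaf (squared-fidelity convention): 1 - sqrt(F) <= T <= sqrt(1 - F).
Lower bound: T >= 1 - sqrt(F)
sqrt(F) = sqrt(0.513) = 0.7162
T >= 1 - 0.7162
T >= 0.2838

0.2838


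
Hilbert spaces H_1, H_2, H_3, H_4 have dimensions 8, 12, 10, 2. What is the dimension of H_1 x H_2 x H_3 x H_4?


dim(H_1 x H_2 x H_3 x H_4) = 8 * 12 * 10 * 2
= 96 * 10 * 2
= 960 * 2
= 1920

1920


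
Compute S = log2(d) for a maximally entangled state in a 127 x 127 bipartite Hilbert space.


For a maximally entangled state in d x d:
S = log2(d) = log2(127)
= 6.9887

6.9887


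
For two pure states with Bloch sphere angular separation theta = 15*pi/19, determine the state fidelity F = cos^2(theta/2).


For states separated by angle theta on Bloch sphere:
F = cos^2(theta/2)
theta = 15*pi/19 = 2.4802
theta/2 = 1.2401
cos(theta/2) = 0.3247
F = 0.1054

0.1054


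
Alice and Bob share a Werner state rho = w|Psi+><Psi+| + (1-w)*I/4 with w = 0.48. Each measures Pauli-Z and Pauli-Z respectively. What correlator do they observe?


|Psi+> = (|01> + |10>)/sqrt(2)
For the pure Bell state, <Z_A Z_B> = -1 (Bell-state Pauli correlator).
The maximally-mixed part I/4 has tr(I/4 * P tensor P) = 0 for any traceless Pauli P.
So <Z_A Z_B>_rho = w * (-1) + (1 - w) * 0
= 0.48 * (-1)
= -0.4800

-0.4800


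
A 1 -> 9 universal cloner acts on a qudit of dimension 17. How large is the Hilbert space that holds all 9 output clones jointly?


Output space = H^(tensor 9) where dim(H) = 17
dim = 17^9
= 289 (after 2 factors)
= 4913 (after 3 factors)
= 83521 (after 4 factors)
= 1419857 (after 5 factors)
= 24137569 (after 6 factors)
= 410338673 (after 7 factors)
= 6975757441 (after 8 factors)
= 118587876497 (after 9 factors)
= 118587876497

118587876497


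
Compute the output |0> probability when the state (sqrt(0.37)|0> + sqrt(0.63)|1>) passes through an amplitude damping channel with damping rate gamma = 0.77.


For amplitude damping with parameter gamma on state sqrt(a)|0> + sqrt(b)|1>:
alpha^2 = 0.37, beta^2 = 0.63
P(|0>) = alpha^2 + gamma * beta^2
= 0.37 + 0.77 * 0.63
= 0.37 + 0.4851
= 0.8551

0.8551


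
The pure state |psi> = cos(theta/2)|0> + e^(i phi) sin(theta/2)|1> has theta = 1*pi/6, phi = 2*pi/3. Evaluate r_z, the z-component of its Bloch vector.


theta = 0.5236, phi = 2.0944
r_z = cos(theta) = 0.8660

0.8660


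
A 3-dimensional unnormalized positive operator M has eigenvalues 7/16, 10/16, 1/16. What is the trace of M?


tr(M) = sum of eigenvalues
= 7/16 + 10/16 + 1/16
= 18/16
= 1.1250

1.1250


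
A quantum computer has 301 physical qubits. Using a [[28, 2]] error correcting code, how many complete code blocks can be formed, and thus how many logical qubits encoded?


Each code block uses 28 physical qubits for 2 logical qubit(s).
Number of complete blocks = floor(301 / 28) = 10
Logical qubits = 10 * 2
= 20

20


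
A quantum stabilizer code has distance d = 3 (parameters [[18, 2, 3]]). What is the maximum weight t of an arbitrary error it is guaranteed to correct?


Code parameters: [[18, 2, 3]], distance d = 3.
Number of correctable errors = floor((d-1)/2)
= floor((3 - 1)/2)
= floor(2/2)
= 1

1


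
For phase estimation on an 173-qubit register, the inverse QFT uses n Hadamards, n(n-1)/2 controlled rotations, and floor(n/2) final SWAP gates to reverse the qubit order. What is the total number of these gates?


Hadamard gates: 173
Controlled rotations: n*(n-1)/2 = 173*172/2 = 14878
SWAP gates: floor(n/2) = floor(173/2) = 86
Total = 173 + 14878 + 86
= 15137

15137


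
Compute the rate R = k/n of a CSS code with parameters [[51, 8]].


Code rate R = k/n
= 8/51
= 0.1569

0.1569


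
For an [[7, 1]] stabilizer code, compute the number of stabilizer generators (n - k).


For an [[n,k]] stabilizer code:
Number of stabilizer generators = n - k
= 7 - 1
= 6

6


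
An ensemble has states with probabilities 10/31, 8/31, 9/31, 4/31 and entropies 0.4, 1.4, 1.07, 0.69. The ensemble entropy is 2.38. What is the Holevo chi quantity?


chi = S(rho) - sum_i p_i * S(rho_i)
Weighted entropy = 10/31 * 0.4 + 8/31 * 1.4 + 9/31 * 1.07 + 4/31 * 0.69
= 0.8900
chi = 2.38 - 0.8900
= 1.4900

1.4900


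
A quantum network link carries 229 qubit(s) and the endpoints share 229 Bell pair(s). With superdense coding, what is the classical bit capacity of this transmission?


Superdense coding allows 2 classical bits per shared entangled pair.
229 pair(s) -> 2 * 229 = 458 classical bits

458


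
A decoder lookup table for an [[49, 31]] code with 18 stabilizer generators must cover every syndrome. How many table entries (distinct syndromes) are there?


Each stabilizer generator gives a binary (+1 or -1) measurement outcome.
With 18 independent generators:
Total syndromes = 2^18
= 262144

262144


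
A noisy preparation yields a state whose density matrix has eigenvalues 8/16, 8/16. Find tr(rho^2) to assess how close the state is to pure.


tr(rho^2) = sum of eigenvalues squared
= (8/16)^2 + (8/16)^2
= (64 + 64) / 256
= 128/256
= 0.5000

0.5000


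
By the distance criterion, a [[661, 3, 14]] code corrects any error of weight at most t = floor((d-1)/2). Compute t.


Code parameters: [[661, 3, 14]], distance d = 14.
Number of correctable errors = floor((d-1)/2)
= floor((14 - 1)/2)
= floor(13/2)
= 6

6


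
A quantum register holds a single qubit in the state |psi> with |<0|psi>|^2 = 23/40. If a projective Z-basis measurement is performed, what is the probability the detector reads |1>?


|alpha|^2 = 23/40 = 0.5750
|beta|^2 = 1 - 23/40 = 17/40 = 0.4250
P(|1>) = |beta|^2 = 0.4250

0.4250


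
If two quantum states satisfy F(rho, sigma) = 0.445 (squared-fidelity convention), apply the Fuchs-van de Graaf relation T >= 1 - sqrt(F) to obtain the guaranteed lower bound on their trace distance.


Fuchs-van de Graaf (squared-fidelity convention): 1 - sqrt(F) <= T <= sqrt(1 - F).
Lower bound: T >= 1 - sqrt(F)
sqrt(F) = sqrt(0.445) = 0.6671
T >= 1 - 0.6671
T >= 0.3329

0.3329


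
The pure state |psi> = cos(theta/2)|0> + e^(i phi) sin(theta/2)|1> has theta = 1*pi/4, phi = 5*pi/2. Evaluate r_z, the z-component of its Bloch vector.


theta = 0.7854, phi = 7.8540
r_z = cos(theta) = 0.7071

0.7071


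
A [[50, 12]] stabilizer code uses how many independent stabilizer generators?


For an [[n,k]] stabilizer code:
Number of stabilizer generators = n - k
= 50 - 12
= 38

38


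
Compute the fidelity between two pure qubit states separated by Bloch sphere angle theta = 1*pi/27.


For states separated by angle theta on Bloch sphere:
F = cos^2(theta/2)
theta = 1*pi/27 = 0.1164
theta/2 = 0.0582
cos(theta/2) = 0.9983
F = 0.9966

0.9966


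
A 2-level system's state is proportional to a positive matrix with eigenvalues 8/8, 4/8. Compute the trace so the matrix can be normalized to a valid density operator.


tr(M) = sum of eigenvalues
= 8/8 + 4/8
= 12/8
= 1.5000

1.5000


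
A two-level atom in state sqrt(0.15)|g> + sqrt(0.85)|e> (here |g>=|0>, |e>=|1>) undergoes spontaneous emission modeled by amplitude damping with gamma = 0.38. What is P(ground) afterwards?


For amplitude damping with parameter gamma on state sqrt(a)|0> + sqrt(b)|1>:
alpha^2 = 0.15, beta^2 = 0.85
P(|0>) = alpha^2 + gamma * beta^2
= 0.15 + 0.38 * 0.85
= 0.15 + 0.3230
= 0.4730

0.4730


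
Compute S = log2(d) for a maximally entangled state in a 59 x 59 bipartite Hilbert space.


For a maximally entangled state in d x d:
S = log2(d) = log2(59)
= 5.8826

5.8826


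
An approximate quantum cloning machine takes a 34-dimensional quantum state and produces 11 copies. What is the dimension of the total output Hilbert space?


Output space = H^(tensor 11) where dim(H) = 34
dim = 34^11
= 1156 (after 2 factors)
= 39304 (after 3 factors)
= 1336336 (after 4 factors)
= 45435424 (after 5 factors)
= 1544804416 (after 6 factors)
= 52523350144 (after 7 factors)
= 1785793904896 (after 8 factors)
= 60716992766464 (after 9 factors)
= 2064377754059776 (after 10 factors)
= 70188843638032384 (after 11 factors)
= 70188843638032384

70188843638032384


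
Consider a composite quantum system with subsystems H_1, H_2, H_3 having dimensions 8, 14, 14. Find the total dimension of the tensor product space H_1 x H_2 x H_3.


dim(H_1 x H_2 x H_3) = 8 * 14 * 14
= 112 * 14
= 1568

1568


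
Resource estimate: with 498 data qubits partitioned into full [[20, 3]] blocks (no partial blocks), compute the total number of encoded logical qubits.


Each code block uses 20 physical qubits for 3 logical qubit(s).
Number of complete blocks = floor(498 / 20) = 24
Logical qubits = 24 * 3
= 72

72


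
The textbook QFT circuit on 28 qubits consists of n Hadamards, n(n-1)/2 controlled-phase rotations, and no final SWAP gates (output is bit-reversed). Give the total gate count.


Hadamard gates: 28
Controlled rotations: n*(n-1)/2 = 28*27/2 = 378
SWAP gates: 0 (omitted)
Total = 28 + 378
= 406

406


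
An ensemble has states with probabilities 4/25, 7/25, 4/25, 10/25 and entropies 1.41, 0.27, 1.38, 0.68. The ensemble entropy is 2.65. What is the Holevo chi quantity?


chi = S(rho) - sum_i p_i * S(rho_i)
Weighted entropy = 4/25 * 1.41 + 7/25 * 0.27 + 4/25 * 1.38 + 10/25 * 0.68
= 0.7940
chi = 2.65 - 0.7940
= 1.8560

1.8560


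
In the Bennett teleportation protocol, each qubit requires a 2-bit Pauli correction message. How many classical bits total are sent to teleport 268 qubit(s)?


Quantum teleportation requires 2 classical bits per qubit teleported.
268 qubit(s) -> 2 * 268 = 536 classical bits

536


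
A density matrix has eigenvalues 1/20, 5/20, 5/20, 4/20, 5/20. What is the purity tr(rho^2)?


tr(rho^2) = sum of eigenvalues squared
= (1/20)^2 + (5/20)^2 + (5/20)^2 + (4/20)^2 + (5/20)^2
= (1 + 25 + 25 + 16 + 25) / 400
= 92/400
= 0.2300

0.2300


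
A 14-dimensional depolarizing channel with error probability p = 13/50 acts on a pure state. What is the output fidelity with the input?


F = (1-p) + p/d
= (1 - 0.2600) + 0.2600/14
= 0.7400 + 0.0186
= 0.7586

0.7586


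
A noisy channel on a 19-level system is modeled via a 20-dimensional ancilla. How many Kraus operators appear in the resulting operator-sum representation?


Tracing out the environment in an orthonormal basis {|i>_E} gives Kraus operators K_i = <i|_E U |0>_E.
Number of Kraus operators = dim(H_env) = d_env
= 20

20


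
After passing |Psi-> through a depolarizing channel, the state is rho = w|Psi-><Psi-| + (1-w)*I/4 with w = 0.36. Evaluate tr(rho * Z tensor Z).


|Psi-> = (|01> - |10>)/sqrt(2)
For the pure Bell state, <Z_A Z_B> = -1 (Bell-state Pauli correlator).
The maximally-mixed part I/4 has tr(I/4 * P tensor P) = 0 for any traceless Pauli P.
So <Z_A Z_B>_rho = w * (-1) + (1 - w) * 0
= 0.36 * (-1)
= -0.3600

-0.3600


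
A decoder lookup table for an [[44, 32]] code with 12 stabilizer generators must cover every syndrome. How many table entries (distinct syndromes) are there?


Each stabilizer generator gives a binary (+1 or -1) measurement outcome.
With 12 independent generators:
Total syndromes = 2^12
= 4096

4096


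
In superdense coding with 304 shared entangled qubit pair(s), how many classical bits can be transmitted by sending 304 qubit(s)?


Superdense coding allows 2 classical bits per shared entangled pair.
304 pair(s) -> 2 * 304 = 608 classical bits

608


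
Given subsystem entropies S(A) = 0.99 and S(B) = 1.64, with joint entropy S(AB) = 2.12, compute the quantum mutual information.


I(A:B) = S(A) + S(B) - S(AB)
= 0.99 + 1.64 - 2.12
= 0.5100

0.5100


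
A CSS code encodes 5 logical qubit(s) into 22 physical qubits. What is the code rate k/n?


Code rate R = k/n
= 5/22
= 0.2273

0.2273


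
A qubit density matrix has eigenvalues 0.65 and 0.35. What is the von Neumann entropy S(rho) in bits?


S = -p*log2(p) - (1-p)*log2(1-p)
p = 0.6500, 1-p = 0.3500
= -0.6500 * log2(0.6500) - 0.3500 * log2(0.3500)
= -(-0.4040) - (-0.5301)
= 0.9341

0.9341


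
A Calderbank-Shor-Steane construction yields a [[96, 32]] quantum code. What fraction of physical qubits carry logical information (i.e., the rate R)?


Code rate R = k/n
= 32/96
= 0.3333

0.3333


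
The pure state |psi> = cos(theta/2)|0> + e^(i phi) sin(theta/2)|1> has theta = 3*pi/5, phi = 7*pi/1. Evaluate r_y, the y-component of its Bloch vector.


theta = 1.8850, phi = 21.9911
r_y = sin(theta)*sin(phi) = 0.9511 * 0.0000
r_y = 0.0000

0.0000


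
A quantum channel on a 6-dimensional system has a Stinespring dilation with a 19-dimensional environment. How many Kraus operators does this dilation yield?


Tracing out the environment in an orthonormal basis {|i>_E} gives Kraus operators K_i = <i|_E U |0>_E.
Number of Kraus operators = dim(H_env) = d_env
= 19

19


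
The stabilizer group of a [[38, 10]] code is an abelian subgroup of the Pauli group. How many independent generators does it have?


For an [[n,k]] stabilizer code:
Number of stabilizer generators = n - k
= 38 - 10
= 28

28


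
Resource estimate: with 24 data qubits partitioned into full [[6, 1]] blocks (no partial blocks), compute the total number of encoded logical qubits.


Each code block uses 6 physical qubits for 1 logical qubit(s).
Number of complete blocks = floor(24 / 6) = 4
Logical qubits = 4 * 1
= 4

4


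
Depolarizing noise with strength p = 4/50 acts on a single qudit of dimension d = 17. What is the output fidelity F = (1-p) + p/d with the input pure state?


F = (1-p) + p/d
= (1 - 0.0800) + 0.0800/17
= 0.9200 + 0.0047
= 0.9247

0.9247


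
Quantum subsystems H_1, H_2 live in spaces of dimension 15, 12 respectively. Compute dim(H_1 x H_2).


dim(H_1 x H_2) = 15 * 12
= 180

180


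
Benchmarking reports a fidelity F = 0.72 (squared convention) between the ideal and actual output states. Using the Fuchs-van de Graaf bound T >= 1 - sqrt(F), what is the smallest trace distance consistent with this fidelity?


Fuchs-van de Graaf (squared-fidelity convention): 1 - sqrt(F) <= T <= sqrt(1 - F).
Lower bound: T >= 1 - sqrt(F)
sqrt(F) = sqrt(0.72) = 0.8485
T >= 1 - 0.8485
T >= 0.1515

0.1515


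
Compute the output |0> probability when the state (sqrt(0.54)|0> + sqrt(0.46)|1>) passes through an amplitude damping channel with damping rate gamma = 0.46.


For amplitude damping with parameter gamma on state sqrt(a)|0> + sqrt(b)|1>:
alpha^2 = 0.54, beta^2 = 0.46
P(|0>) = alpha^2 + gamma * beta^2
= 0.54 + 0.46 * 0.46
= 0.54 + 0.2116
= 0.7516

0.7516
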